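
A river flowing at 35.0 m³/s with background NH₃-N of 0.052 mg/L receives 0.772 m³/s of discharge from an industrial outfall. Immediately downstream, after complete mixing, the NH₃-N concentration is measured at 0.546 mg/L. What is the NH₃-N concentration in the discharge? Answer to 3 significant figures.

Mass balance: 35.00·0.05200 + 0.7720·Cₑ = 35.77·0.5460
→ Cₑ = (35.77·0.5460 − 35.00·0.05200) / 0.7720 = 22.94 mg/L.

22.9 mg/L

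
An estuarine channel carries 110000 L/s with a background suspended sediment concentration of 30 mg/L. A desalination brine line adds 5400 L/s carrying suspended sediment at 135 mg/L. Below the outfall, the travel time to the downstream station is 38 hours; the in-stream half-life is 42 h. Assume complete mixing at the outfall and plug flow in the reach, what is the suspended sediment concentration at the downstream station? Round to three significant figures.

After mixing, C = (110000·30.00 + 5400·135.0) / 115400 = 4029000/115400 = 34.91 mg/L.
Half-life 42 h → k = ln 2 / 42 = 0.01650 h⁻¹ = 0.3961 d⁻¹.
Decay over the reach: 34.91·exp(−kt) = 34.91·0.5341 = 18.65 mg/L.

18.6 mg/L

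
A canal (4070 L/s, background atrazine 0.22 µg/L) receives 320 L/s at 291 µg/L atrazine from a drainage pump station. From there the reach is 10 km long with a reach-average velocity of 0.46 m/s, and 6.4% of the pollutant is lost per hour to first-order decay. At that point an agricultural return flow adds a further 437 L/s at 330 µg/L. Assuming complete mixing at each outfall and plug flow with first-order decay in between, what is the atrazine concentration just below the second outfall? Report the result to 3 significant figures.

42.9 µg/L

After mixing, C = (4070·0.2200 + 320.0·291.0) / 4390 = 94020/4390 = 21.42 µg/L; combined flow 4390 L/s.
Travel time t = 10·1000 / 0.46 = 21740 s = 6.039 h.
6.4%/h lost → k = −ln(1 − 0.064) = 0.06614 h⁻¹.
First-order decay: C = 21.42·exp(−k·t) = 21.42·0.6707 = 14.36 µg/L.
At the second outfall, C = (4390·14.36 + 437.0·330.0) / (4390 + 437.0) = 42.94 µg/L.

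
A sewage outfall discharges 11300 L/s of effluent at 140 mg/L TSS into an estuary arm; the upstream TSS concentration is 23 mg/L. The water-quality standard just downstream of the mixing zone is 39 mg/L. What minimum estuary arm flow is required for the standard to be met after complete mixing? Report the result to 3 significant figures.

Set C_mix = 39: (Q·23.00 + 11300·140.0) / (Q + 11300) = 39
→ Q = 11300·(140.0 − 39)/(39 − 23.00) = 71330 L/s.

71300 L/s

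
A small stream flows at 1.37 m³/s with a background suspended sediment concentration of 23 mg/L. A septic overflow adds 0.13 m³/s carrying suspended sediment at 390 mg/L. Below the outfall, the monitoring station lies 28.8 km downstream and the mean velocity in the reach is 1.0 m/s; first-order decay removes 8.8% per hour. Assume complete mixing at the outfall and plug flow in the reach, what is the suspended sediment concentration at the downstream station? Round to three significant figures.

26.2 mg/L

Flow-weighted average: C = (1.370·23.00 + 0.1300·390.0) / 1.500 = 82.21/1.500 = 54.81 mg/L.
Travel time t = 28.8·1000 / 1.0 = 28800 s = 8.000 h.
8.8%/h lost → k = −ln(1 − 0.088) = 0.09212 h⁻¹.
Applying C = C₀e^(−kt): 54.81 × 0.4786 = 26.23 mg/L.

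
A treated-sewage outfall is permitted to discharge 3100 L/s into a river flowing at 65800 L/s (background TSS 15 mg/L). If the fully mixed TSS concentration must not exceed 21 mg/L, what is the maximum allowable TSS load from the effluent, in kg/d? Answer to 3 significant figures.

Mass balance at the limit: 65800·15.00 + 3100·Cₑ = 68900·21 → Cₑ = 148.4 mg/L.
3100 L/s = 3.100 m³/s. Load = 3.100 m³/s × 148.4 g/m³ × 86 400 s/d = 39740 kg/d.

39700 kg/d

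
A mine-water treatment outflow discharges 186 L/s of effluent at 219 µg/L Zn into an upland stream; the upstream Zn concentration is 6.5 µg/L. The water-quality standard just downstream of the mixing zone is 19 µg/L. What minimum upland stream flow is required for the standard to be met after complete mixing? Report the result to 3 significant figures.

2980 L/s

Set C_mix = 19: (Q·6.500 + 186.0·219.0) / (Q + 186.0) = 19
→ Q = 186.0·(219.0 − 19)/(19 − 6.500) = 2976 L/s.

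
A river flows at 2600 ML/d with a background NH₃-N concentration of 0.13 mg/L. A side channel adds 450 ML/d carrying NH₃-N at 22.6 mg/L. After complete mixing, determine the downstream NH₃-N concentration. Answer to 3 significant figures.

3.45 mg/L

Flow-weighted average: C = (2600·0.1300 + 450.0·22.60) / 3050 = 10510/3050 = 3.445 mg/L.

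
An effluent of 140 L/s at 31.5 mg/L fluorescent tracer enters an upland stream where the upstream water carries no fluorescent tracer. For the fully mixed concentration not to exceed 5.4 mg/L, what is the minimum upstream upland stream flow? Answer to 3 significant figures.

677 L/s

Set C_mix = 5.4: (Q·0 + 140.0·31.50) / (Q + 140.0) = 5.4
→ Q = 140.0·(31.50 − 5.4)/(5.4 − 0) = 676.7 L/s.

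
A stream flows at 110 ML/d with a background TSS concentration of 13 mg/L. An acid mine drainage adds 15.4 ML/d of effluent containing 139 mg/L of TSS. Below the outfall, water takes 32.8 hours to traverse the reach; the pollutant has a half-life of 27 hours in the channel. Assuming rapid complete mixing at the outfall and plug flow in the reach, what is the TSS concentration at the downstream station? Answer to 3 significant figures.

12.3 mg/L

Mass balance: C = (110.0·13.00 + 15.40·139.0) / 125.4 = 3571/125.4 = 28.47 mg/L.
Half-life 27 h → k = ln 2 / 27 = 0.02567 h⁻¹ = 0.6161 d⁻¹.
First-order decay: C = 28.47·exp(−k·t) = 28.47·0.4308 = 12.27 mg/L.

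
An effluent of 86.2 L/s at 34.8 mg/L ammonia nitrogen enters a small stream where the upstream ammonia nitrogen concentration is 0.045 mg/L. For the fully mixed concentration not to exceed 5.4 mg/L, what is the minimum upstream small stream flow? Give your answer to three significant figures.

473 L/s

Set C_mix = 5.4: (Q·0.04500 + 86.20·34.80) / (Q + 86.20) = 5.4
→ Q = 86.20·(34.80 − 5.4)/(5.4 − 0.04500) = 473.3 L/s.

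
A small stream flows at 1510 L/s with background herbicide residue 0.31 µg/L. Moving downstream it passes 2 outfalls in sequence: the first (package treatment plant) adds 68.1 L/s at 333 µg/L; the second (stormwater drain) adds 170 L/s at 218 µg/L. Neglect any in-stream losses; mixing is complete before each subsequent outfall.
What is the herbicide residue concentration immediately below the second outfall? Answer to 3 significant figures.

Below outfall 1: Q → 1578 L/s, C = (1510·0.3100 + 68.10·333.0)/1578 = 14.67 µg/L.
Below outfall 2: Q → 1748 L/s, C = (1578·14.67 + 170.0·218.0)/1748 = 34.44 µg/L.

34.4 µg/L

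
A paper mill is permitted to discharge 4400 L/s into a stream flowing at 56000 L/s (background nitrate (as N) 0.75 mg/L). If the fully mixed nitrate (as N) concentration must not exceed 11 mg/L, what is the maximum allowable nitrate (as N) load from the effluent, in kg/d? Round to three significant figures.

53800 kg/d

Mass balance at the limit: 56000·0.7500 + 4400·Cₑ = 60400·11 → Cₑ = 141.5 mg/L.
4400 L/s = 4.400 m³/s. Load = 4.400 m³/s × 141.5 g/m³ × 86 400 s/d = 53780 kg/d.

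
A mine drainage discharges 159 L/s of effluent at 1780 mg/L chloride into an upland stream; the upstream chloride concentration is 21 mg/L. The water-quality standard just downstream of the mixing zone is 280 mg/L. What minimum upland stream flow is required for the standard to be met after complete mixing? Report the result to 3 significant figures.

921 L/s

Set C_mix = 280: (Q·21.00 + 159.0·1780) / (Q + 159.0) = 280
→ Q = 159.0·(1780 − 280)/(280 − 21.00) = 920.8 L/s.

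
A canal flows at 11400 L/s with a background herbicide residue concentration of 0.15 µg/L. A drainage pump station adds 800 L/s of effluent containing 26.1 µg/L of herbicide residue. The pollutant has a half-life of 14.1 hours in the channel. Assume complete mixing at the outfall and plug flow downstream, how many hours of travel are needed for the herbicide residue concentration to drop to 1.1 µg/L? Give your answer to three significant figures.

10.6 h

Mixed concentration C = ΣQC/ΣQ = (11400·0.1500 + 800.0·26.10) / 12200 = 22590/12200 = 1.852 µg/L.
Half-life 14.1 h → k = ln 2 / 14.1 = 0.04916 h⁻¹ = 1.180 d⁻¹.
1.852·exp(−k·t) = 1.1 → t = ln(1.852/1.1)/k = 38140 s = 10.59 h.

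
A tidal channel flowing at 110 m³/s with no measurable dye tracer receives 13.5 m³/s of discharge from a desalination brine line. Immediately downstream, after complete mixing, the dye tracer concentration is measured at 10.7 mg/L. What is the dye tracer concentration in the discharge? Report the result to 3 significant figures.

Mass balance: 110.0·0 + 13.50·Cₑ = 123.5·10.70
→ Cₑ = (123.5·10.70 − 110.0·0) / 13.50 = 97.89 mg/L.

97.9 mg/L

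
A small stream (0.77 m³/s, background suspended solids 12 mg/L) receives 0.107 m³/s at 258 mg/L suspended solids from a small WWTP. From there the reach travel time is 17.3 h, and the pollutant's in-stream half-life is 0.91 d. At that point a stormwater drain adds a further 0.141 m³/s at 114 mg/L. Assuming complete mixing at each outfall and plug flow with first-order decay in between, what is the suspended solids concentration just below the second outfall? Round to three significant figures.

36.7 mg/L

Mass balance: C = (0.7700·12.00 + 0.1070·258.0) / 0.8770 = 36.85/0.8770 = 42.01 mg/L; combined flow 0.8770 m³/s.
Half-life 0.91 d → k = ln 2 / 0.91 = 0.7617 d⁻¹.
First-order decay: C = 42.01·exp(−k·t) = 42.01·0.5775 = 24.26 mg/L.
Second outfall: C = (0.8770·24.26 + 0.1410·114.0)/1.018 = 36.69 mg/L.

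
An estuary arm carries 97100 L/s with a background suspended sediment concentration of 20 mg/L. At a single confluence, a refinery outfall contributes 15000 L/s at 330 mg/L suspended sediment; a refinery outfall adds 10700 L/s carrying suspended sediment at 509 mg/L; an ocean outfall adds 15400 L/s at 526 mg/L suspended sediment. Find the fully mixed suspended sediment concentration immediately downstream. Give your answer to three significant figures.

148 mg/L

Mass balance: C = (97100·20.00 + 15000·330.0 + 10700·509.0 + 15400·526.0) / 138200 = 20440000/138200 = 147.9 mg/L.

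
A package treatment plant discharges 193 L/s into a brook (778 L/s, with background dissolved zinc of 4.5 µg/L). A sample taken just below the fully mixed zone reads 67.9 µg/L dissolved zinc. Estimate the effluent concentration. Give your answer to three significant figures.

323 µg/L

Mass balance: 778.0·4.500 + 193.0·Cₑ = 971.0·67.90
→ Cₑ = (971.0·67.90 − 778.0·4.500) / 193.0 = 323.5 µg/L.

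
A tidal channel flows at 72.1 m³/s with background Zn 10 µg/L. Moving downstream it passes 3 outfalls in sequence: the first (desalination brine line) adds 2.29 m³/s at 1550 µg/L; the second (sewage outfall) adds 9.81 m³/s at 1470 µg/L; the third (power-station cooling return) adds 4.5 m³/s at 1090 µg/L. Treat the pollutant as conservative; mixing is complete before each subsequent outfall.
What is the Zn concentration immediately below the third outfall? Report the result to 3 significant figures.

After outfall 1: Q = 72.10 + 2.290 = 74.39 m³/s; C = (72.10·10.00 + 2.290·1550)/74.39 = 57.41 µg/L.
After outfall 2: Q = 74.39 + 9.810 = 84.20 m³/s; C = (74.39·57.41 + 9.810·1470)/84.20 = 222.0 µg/L.
After outfall 3: Q = 84.20 + 4.500 = 88.70 m³/s; C = (84.20·222.0 + 4.500·1090)/88.70 = 266.0 µg/L.

266 µg/L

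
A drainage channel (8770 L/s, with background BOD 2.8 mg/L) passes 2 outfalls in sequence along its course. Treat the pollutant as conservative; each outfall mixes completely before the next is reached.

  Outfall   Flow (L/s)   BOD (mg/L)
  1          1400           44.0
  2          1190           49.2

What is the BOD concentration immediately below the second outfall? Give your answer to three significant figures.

12.7 mg/L

Below outfall 1: Q → 10170 L/s, C = (8770·2.800 + 1400·44.00)/10170 = 8.472 mg/L.
Below outfall 2: Q → 11360 L/s, C = (10170·8.472 + 1190·49.20)/11360 = 12.74 mg/L.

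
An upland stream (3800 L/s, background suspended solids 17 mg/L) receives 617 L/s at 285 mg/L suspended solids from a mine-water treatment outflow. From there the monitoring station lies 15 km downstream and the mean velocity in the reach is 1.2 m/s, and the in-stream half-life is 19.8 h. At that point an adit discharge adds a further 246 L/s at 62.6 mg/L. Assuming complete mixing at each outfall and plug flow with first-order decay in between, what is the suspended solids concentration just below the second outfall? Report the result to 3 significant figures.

49.0 mg/L

Mixed concentration C = ΣQC/ΣQ = (3800·17.00 + 617.0·285.0) / 4417 = 240400/4417 = 54.44 mg/L; combined flow 4417 L/s.
Travel time t = 15·1000 / 1.2 = 12500 s = 3.472 h.
Half-life 19.8 h → k = ln 2 / 19.8 = 0.03501 h⁻¹ = 0.8402 d⁻¹.
Applying C = C₀e^(−kt): 54.44 × 0.8855 = 48.21 mg/L.
At the second outfall, C = (4417·48.21 + 246.0·62.60) / (4417 + 246.0) = 48.97 mg/L.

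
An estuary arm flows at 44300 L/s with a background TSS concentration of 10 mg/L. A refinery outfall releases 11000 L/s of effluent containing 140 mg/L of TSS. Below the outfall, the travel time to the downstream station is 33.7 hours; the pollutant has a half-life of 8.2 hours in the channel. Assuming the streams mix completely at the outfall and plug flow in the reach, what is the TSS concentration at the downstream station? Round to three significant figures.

2.08 mg/L

Mass balance: C = (44300·10.00 + 11000·140.0) / 55300 = 1983000/55300 = 35.86 mg/L.
Half-life 8.2 h → k = ln 2 / 8.2 = 0.08453 h⁻¹ = 2.029 d⁻¹.
Applying C = C₀e^(−kt): 35.86 × 0.05792 = 2.077 mg/L.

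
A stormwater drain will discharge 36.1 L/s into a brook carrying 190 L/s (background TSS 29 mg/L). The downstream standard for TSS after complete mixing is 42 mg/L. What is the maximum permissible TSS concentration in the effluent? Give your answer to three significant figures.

110 mg/L

At the limit, (Qr·Cr + Qe·Cₑ)/(Qr + Qe) = 42:
Cₑ = (226.1·42 − 190.0·29.00) / 36.10 = 110.4 mg/L.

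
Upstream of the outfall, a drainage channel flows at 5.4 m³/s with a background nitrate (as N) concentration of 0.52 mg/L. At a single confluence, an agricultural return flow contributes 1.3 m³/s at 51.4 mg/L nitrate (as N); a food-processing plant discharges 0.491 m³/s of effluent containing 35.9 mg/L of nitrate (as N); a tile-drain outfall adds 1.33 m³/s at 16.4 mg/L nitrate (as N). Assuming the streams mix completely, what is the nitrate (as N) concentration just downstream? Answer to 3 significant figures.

After mixing, C = (5.400·0.5200 + 1.300·51.40 + 0.4910·35.90 + 1.330·16.40) / 8.521 = 109.1/8.521 = 12.80 mg/L.

12.8 mg/L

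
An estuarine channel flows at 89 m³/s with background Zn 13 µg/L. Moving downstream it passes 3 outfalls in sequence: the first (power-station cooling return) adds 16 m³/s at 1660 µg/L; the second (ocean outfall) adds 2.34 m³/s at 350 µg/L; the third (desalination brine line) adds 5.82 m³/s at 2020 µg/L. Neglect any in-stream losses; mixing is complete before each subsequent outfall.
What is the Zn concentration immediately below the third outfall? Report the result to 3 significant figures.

Below outfall 1: Q → 105.0 m³/s, C = (89.00·13.00 + 16.00·1660)/105.0 = 264.0 µg/L.
Below outfall 2: Q → 107.3 m³/s, C = (105.0·264.0 + 2.340·350.0)/107.3 = 265.8 µg/L.
Below outfall 3: Q → 113.2 m³/s, C = (107.3·265.8 + 5.820·2020)/113.2 = 356.1 µg/L.

356 µg/L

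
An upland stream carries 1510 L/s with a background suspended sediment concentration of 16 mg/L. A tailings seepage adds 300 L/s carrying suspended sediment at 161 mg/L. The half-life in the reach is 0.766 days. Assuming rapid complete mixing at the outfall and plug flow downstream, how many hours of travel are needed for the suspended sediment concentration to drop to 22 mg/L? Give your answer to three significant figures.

15.9 h

Conservation of mass: C = (1510·16.00 + 300.0·161.0) / 1810 = 72460/1810 = 40.03 mg/L.
Half-life 0.766 d → k = ln 2 / 0.766 = 0.9049 d⁻¹.
40.03·exp(−k·t) = 22 → t = ln(40.03/22)/k = 57160 s = 15.88 h.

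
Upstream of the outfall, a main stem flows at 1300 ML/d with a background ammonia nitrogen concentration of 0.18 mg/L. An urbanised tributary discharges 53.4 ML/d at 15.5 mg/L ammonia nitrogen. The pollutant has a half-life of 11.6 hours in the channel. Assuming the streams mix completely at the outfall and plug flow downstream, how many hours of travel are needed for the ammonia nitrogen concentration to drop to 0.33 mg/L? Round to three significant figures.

14.5 h

Mass balance: C = (1300·0.1800 + 53.40·15.50) / 1353 = 1062/1353 = 0.7845 mg/L.
Half-life 11.6 h → k = ln 2 / 11.6 = 0.05975 h⁻¹ = 1.434 d⁻¹.
0.7845·exp(−k·t) = 0.33 → t = ln(0.7845/0.33)/k = 52170 s = 14.49 h.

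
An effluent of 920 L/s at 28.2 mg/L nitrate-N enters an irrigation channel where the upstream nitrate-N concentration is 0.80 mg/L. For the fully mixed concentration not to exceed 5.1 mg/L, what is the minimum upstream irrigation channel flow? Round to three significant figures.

4940 L/s

Set C_mix = 5.1: (Q·0.8000 + 920.0·28.20) / (Q + 920.0) = 5.1
→ Q = 920.0·(28.20 − 5.1)/(5.1 − 0.8000) = 4942 L/s.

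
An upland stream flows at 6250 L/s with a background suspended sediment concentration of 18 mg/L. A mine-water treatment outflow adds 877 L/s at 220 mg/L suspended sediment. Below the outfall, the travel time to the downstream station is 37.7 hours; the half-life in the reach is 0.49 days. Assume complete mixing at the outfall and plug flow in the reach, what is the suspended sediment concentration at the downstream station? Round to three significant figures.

After mixing, C = (6250·18.00 + 877.0·220.0) / 7127 = 305400/7127 = 42.86 mg/L.
Half-life 0.49 d → k = ln 2 / 0.49 = 1.415 d⁻¹.
After decay, C = 42.86 × e^(−kt) = 42.86 × 0.1084 = 4.645 mg/L.

4.64 mg/L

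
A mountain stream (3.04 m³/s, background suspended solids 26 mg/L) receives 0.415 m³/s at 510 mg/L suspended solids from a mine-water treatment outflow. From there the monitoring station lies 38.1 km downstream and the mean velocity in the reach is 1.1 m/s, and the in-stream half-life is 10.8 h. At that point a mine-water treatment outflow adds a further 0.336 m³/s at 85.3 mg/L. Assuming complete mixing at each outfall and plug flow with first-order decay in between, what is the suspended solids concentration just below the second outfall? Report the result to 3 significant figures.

48.9 mg/L

Conservation of mass: C = (3.040·26.00 + 0.4150·510.0) / 3.455 = 290.7/3.455 = 84.14 mg/L; combined flow 3.455 m³/s.
Travel time t = 38.1·1000 / 1.1 = 34640 s = 9.621 h.
Half-life 10.8 h → k = ln 2 / 10.8 = 0.06418 h⁻¹ = 1.540 d⁻¹.
Decay over the reach: 84.14·exp(−kt) = 84.14·0.5393 = 45.37 mg/L.
Second outfall: C = (3.455·45.37 + 0.3360·85.30)/3.791 = 48.91 mg/L.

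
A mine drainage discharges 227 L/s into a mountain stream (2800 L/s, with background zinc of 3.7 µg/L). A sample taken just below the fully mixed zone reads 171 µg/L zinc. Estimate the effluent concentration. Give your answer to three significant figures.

2230 µg/L

Mass balance: 2800·3.700 + 227.0·Cₑ = 3027·171.0
→ Cₑ = (3027·171.0 − 2800·3.700) / 227.0 = 2235 µg/L.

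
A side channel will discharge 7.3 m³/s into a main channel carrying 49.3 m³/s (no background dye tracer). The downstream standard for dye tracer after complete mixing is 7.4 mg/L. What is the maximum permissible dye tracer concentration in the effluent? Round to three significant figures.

At the limit, (Qr·Cr + Qe·Cₑ)/(Qr + Qe) = 7.4:
Cₑ = (56.60·7.4 − 49.30·0) / 7.300 = 57.38 mg/L.

57.4 mg/L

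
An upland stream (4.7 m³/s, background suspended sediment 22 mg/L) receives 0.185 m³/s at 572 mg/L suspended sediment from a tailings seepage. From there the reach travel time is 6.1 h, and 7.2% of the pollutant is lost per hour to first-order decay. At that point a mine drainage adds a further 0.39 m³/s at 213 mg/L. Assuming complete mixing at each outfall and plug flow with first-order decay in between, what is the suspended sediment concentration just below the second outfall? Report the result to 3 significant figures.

Conservation of mass: C = (4.700·22.00 + 0.1850·572.0) / 4.885 = 209.2/4.885 = 42.83 mg/L; combined flow 4.885 m³/s.
7.2%/h lost → k = −ln(1 − 0.072) = 0.07472 h⁻¹.
First-order decay: C = 42.83·exp(−k·t) = 42.83·0.6339 = 27.15 mg/L.
Second outfall: C = (4.885·27.15 + 0.3900·213.0)/5.275 = 40.89 mg/L.

40.9 mg/L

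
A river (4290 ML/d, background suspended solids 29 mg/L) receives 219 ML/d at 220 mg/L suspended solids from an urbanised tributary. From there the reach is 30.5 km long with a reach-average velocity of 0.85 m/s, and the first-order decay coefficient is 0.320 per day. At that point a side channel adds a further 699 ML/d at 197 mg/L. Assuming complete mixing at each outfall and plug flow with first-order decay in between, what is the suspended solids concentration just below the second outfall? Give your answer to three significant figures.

55.5 mg/L

Mass balance: C = (4290·29.00 + 219.0·220.0) / 4509 = 172600/4509 = 38.28 mg/L; combined flow 4509 ML/d.
Travel time t = 30.5·1000 / 0.85 = 35880 s = 9.967 h.
Applying C = C₀e^(−kt): 38.28 × 0.8756 = 33.51 mg/L.
Second outfall: C = (4509·33.51 + 699.0·197.0)/5208 = 55.46 mg/L.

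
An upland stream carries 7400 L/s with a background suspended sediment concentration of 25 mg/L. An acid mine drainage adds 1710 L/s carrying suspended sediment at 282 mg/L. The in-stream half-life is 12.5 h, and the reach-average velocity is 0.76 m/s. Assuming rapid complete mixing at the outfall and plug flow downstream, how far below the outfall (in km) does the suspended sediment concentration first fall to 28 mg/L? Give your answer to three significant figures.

47.4 km

Flow-weighted average: C = (7400·25.00 + 1710·282.0) / 9110 = 667200/9110 = 73.24 mg/L.
Half-life 12.5 h → k = ln 2 / 12.5 = 0.05545 h⁻¹ = 1.331 d⁻¹.
Set 73.24·exp(−k·t) = 28 → t = ln(73.24/28)/k = 62420 s = 17.34 h.
Distance = v·t = 0.76·62420 = 47440 m = 47.44 km.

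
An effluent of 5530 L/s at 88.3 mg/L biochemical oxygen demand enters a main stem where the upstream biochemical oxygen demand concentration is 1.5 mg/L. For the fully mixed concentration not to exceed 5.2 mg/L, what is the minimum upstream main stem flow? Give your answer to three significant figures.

124000 L/s

Set C_mix = 5.2: (Q·1.500 + 5530·88.30) / (Q + 5530) = 5.2
→ Q = 5530·(88.30 − 5.2)/(5.2 − 1.500) = 124200 L/s.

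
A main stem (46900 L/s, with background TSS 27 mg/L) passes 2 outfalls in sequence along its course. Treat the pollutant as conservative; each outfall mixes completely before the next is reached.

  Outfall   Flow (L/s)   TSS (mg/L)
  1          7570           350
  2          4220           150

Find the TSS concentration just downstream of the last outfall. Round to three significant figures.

77.5 mg/L

After outfall 1: Q = 46900 + 7570 = 54470 L/s; C = (46900·27.00 + 7570·350.0)/54470 = 71.89 mg/L.
After outfall 2: Q = 54470 + 4220 = 58690 L/s; C = (54470·71.89 + 4220·150.0)/58690 = 77.51 mg/L.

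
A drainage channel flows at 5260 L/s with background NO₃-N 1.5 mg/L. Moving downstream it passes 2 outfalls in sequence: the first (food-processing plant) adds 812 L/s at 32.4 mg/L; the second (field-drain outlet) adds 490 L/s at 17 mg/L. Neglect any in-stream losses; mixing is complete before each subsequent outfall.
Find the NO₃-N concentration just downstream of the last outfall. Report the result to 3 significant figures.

6.48 mg/L

Outfall 1: combined Q = 6072 L/s; C = (5260·1.500 + 812.0·32.40)/6072 = 5.632 mg/L.
Outfall 2: combined Q = 6562 L/s; C = (6072·5.632 + 490.0·17.00)/6562 = 6.481 mg/L.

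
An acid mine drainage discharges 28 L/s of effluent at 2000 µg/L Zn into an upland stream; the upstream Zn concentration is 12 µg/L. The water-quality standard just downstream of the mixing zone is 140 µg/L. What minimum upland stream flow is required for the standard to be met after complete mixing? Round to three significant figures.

Set C_mix = 140: (Q·12.00 + 28.00·2000) / (Q + 28.00) = 140
→ Q = 28.00·(2000 − 140)/(140 − 12.00) = 406.9 L/s.

407 L/s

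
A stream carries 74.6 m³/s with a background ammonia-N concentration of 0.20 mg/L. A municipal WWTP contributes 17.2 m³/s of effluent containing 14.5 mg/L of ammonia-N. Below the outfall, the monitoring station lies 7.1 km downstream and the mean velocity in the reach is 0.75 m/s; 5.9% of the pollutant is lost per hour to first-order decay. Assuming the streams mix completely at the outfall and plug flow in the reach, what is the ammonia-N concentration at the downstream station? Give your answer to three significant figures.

2.45 mg/L

After mixing, C = (74.60·0.2000 + 17.20·14.50) / 91.80 = 264.3/91.80 = 2.879 mg/L.
Travel time t = 7.1·1000 / 0.75 = 9467 s = 2.630 h.
5.9%/h lost → k = −ln(1 − 0.059) = 0.06081 h⁻¹.
After decay, C = 2.879 × e^(−kt) = 2.879 × 0.8522 = 2.454 mg/L.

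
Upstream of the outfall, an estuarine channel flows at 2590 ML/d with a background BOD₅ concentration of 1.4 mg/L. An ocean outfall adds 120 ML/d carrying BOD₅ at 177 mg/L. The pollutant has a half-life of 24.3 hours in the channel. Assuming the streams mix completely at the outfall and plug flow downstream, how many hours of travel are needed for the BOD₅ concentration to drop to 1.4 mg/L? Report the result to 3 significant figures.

Conservation of mass: C = (2590·1.400 + 120.0·177.0) / 2710 = 24870/2710 = 9.176 mg/L.
Half-life 24.3 h → k = ln 2 / 24.3 = 0.02852 h⁻¹ = 0.6846 d⁻¹.
9.176·exp(−k·t) = 1.4 → t = ln(9.176/1.4)/k = 237300 s = 65.91 h.

65.9 h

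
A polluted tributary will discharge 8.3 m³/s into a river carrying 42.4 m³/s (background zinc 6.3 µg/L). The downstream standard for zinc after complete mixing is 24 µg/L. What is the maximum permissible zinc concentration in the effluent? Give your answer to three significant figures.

114 µg/L

At the limit, (Qr·Cr + Qe·Cₑ)/(Qr + Qe) = 24:
Cₑ = (50.70·24 − 42.40·6.300) / 8.300 = 114.4 µg/L.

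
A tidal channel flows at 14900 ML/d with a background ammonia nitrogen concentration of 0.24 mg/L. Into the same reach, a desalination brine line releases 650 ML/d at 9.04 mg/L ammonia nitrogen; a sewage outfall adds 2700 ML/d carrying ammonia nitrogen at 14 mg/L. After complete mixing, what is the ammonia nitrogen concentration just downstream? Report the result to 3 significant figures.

Flow-weighted average: C = (14900·0.2400 + 650.0·9.040 + 2700·14.00) / 18250 = 47250/18250 = 2.589 mg/L.

2.59 mg/L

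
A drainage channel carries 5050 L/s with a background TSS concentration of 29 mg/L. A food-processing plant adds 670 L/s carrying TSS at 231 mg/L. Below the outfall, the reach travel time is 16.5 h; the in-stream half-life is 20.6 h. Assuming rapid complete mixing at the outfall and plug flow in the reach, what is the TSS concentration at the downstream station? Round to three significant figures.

30.2 mg/L

Flow-weighted average: C = (5050·29.00 + 670.0·231.0) / 5720 = 301200/5720 = 52.66 mg/L.
Half-life 20.6 h → k = ln 2 / 20.6 = 0.03365 h⁻¹ = 0.8076 d⁻¹.
Decay over the reach: 52.66·exp(−kt) = 52.66·0.5740 = 30.23 mg/L.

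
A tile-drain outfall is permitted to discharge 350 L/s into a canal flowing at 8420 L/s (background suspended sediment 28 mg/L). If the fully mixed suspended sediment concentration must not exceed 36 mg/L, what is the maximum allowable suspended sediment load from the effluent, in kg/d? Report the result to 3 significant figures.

6910 kg/d

Mass balance at the limit: 8420·28.00 + 350.0·Cₑ = 8770·36 → Cₑ = 228.5 mg/L.
350.0 L/s = 0.3500 m³/s. Load = 0.3500 m³/s × 228.5 g/m³ × 86 400 s/d = 6909 kg/d.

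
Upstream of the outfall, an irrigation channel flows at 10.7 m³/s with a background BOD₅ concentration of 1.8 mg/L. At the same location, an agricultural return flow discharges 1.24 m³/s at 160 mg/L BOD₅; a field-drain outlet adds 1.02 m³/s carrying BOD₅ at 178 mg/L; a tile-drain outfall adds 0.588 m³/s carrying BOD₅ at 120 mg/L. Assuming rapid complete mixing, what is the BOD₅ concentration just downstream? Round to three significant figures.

After mixing, C = (10.70·1.800 + 1.240·160.0 + 1.020·178.0 + 0.5880·120.0) / 13.55 = 469.8/13.55 = 34.68 mg/L.

34.7 mg/L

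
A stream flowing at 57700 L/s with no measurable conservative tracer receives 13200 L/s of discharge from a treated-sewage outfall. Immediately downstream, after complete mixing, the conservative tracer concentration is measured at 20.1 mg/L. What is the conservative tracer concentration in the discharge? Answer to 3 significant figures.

108 mg/L

Mass balance: 57700·0 + 13200·Cₑ = 70900·20.10
→ Cₑ = (70900·20.10 − 57700·0) / 13200 = 108.0 mg/L.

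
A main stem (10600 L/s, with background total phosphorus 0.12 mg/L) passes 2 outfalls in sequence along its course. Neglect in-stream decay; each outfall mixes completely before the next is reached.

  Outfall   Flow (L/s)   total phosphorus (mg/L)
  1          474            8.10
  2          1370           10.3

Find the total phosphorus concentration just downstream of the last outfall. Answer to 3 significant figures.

1.54 mg/L

Outfall 1: combined Q = 11070 L/s; C = (10600·0.1200 + 474.0·8.100)/11070 = 0.4616 mg/L.
Outfall 2: combined Q = 12440 L/s; C = (11070·0.4616 + 1370·10.30)/12440 = 1.545 mg/L.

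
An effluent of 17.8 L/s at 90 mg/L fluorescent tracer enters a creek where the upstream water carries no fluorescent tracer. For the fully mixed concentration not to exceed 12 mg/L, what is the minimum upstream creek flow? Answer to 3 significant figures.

116 L/s

Set C_mix = 12: (Q·0 + 17.80·90.00) / (Q + 17.80) = 12
→ Q = 17.80·(90.00 − 12)/(12 − 0) = 115.7 L/s.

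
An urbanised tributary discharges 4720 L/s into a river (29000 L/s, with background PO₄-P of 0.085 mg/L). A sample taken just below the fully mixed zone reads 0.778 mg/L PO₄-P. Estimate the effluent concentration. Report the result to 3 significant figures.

5.04 mg/L

Mass balance: 29000·0.08500 + 4720·Cₑ = 33720·0.7780
→ Cₑ = (33720·0.7780 − 29000·0.08500) / 4720 = 5.036 mg/L.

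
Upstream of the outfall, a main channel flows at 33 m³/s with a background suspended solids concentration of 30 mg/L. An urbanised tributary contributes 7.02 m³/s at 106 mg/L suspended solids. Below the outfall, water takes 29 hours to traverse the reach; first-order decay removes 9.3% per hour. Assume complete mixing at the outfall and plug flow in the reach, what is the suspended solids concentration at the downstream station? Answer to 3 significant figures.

2.56 mg/L

After mixing, C = (33.00·30.00 + 7.020·106.0) / 40.02 = 1734/40.02 = 43.33 mg/L.
9.3%/h lost → k = −ln(1 − 0.093) = 0.09761 h⁻¹.
Applying C = C₀e^(−kt): 43.33 × 0.05897 = 2.555 mg/L.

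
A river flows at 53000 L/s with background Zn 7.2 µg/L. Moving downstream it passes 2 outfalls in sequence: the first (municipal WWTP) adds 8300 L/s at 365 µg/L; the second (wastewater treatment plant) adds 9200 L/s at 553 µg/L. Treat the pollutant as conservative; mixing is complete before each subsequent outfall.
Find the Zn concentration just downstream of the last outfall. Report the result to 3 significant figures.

121 µg/L

Outfall 1: combined Q = 61300 L/s; C = (53000·7.200 + 8300·365.0)/61300 = 55.65 µg/L.
Outfall 2: combined Q = 70500 L/s; C = (61300·55.65 + 9200·553.0)/70500 = 120.5 µg/L.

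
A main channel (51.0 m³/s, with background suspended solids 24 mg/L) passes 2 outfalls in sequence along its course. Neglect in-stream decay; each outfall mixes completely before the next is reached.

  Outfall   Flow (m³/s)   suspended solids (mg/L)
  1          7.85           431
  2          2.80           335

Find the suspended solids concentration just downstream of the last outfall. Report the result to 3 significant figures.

After outfall 1: Q = 51.00 + 7.850 = 58.85 m³/s; C = (51.00·24.00 + 7.850·431.0)/58.85 = 78.29 mg/L.
After outfall 2: Q = 58.85 + 2.800 = 61.65 m³/s; C = (58.85·78.29 + 2.800·335.0)/61.65 = 89.95 mg/L.

89.9 mg/L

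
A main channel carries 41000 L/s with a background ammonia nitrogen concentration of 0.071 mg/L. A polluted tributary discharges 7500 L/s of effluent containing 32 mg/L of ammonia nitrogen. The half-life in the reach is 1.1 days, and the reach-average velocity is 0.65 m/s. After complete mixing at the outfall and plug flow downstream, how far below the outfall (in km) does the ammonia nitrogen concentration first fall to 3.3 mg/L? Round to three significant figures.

37.2 km

Flow-weighted average: C = (41000·0.07100 + 7500·32.00) / 48500 = 242900/48500 = 5.008 mg/L.
Half-life 1.1 d → k = ln 2 / 1.1 = 0.6301 d⁻¹.
Set 5.008·exp(−k·t) = 3.3 → t = ln(5.008/3.3)/k = 57210 s = 15.89 h.
Distance = v·t = 0.65·57210 = 37180 m = 37.18 km.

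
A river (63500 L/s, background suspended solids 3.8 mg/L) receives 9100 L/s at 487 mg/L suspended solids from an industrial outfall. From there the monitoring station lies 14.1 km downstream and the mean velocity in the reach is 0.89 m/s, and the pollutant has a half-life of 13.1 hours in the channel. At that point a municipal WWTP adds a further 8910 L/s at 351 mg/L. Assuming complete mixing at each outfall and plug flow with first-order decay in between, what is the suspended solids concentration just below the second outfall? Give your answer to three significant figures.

83.8 mg/L

After mixing, C = (63500·3.800 + 9100·487.0) / 72600 = 4673000/72600 = 64.37 mg/L; combined flow 72600 L/s.
Travel time t = 14.1·1000 / 0.89 = 15840 s = 4.401 h.
Half-life 13.1 h → k = ln 2 / 13.1 = 0.05291 h⁻¹ = 1.270 d⁻¹.
First-order decay: C = 64.37·exp(−k·t) = 64.37·0.7923 = 51.00 mg/L.
At the second outfall, C = (72600·51.00 + 8910·351.0) / (72600 + 8910) = 83.79 mg/L.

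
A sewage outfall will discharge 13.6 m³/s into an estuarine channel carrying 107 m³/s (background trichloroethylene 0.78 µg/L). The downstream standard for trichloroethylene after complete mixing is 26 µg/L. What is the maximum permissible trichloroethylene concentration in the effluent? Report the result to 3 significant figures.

At the limit, (Qr·Cr + Qe·Cₑ)/(Qr + Qe) = 26:
Cₑ = (120.6·26 − 107.0·0.7800) / 13.60 = 224.4 µg/L.

224 µg/L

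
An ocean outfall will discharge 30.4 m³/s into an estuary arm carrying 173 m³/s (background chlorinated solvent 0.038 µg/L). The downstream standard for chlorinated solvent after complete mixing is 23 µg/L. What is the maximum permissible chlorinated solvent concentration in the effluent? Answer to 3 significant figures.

154 µg/L

At the limit, (Qr·Cr + Qe·Cₑ)/(Qr + Qe) = 23:
Cₑ = (203.4·23 − 173.0·0.03800) / 30.40 = 153.7 µg/L.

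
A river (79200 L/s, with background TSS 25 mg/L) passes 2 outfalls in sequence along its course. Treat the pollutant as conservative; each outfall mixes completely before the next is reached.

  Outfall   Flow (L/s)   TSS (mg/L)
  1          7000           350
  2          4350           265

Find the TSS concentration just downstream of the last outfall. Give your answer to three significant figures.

Below outfall 1: Q → 86200 L/s, C = (79200·25.00 + 7000·350.0)/86200 = 51.39 mg/L.
Below outfall 2: Q → 90550 L/s, C = (86200·51.39 + 4350·265.0)/90550 = 61.65 mg/L.

61.7 mg/L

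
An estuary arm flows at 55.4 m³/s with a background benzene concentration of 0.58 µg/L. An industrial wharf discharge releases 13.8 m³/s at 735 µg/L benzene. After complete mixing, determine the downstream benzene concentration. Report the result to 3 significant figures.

After mixing, C = (55.40·0.5800 + 13.80·735.0) / 69.20 = 10180/69.20 = 147.0 µg/L.

147 µg/L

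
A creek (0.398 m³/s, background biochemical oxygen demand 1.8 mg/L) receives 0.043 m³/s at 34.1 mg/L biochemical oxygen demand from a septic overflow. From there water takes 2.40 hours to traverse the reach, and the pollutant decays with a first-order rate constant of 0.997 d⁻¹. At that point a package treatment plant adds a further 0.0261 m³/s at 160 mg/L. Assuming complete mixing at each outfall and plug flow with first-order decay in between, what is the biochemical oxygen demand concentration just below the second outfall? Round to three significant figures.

13.2 mg/L

After mixing, C = (0.3980·1.800 + 0.04300·34.10) / 0.4410 = 2.183/0.4410 = 4.949 mg/L; combined flow 0.4410 m³/s.
After decay, C = 4.949 × e^(−kt) = 4.949 × 0.9051 = 4.480 mg/L.
At the second outfall, C = (0.4410·4.480 + 0.02610·160.0) / (0.4410 + 0.02610) = 13.17 mg/L.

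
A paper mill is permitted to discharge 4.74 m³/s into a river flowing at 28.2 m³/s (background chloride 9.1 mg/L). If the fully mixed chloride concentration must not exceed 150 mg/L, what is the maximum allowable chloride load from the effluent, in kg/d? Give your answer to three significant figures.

Mass balance at the limit: 28.20·9.100 + 4.740·Cₑ = 32.94·150 → Cₑ = 988.3 mg/L.
Load = 4.740 m³/s × 988.3 g/m³ × 86 400 s/d = 404700 kg/d.

405000 kg/d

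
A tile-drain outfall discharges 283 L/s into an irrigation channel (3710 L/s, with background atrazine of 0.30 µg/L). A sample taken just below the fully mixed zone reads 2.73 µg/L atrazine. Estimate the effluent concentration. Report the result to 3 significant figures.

34.6 µg/L

Mass balance: 3710·0.3000 + 283.0·Cₑ = 3993·2.730
→ Cₑ = (3993·2.730 − 3710·0.3000) / 283.0 = 34.59 µg/L.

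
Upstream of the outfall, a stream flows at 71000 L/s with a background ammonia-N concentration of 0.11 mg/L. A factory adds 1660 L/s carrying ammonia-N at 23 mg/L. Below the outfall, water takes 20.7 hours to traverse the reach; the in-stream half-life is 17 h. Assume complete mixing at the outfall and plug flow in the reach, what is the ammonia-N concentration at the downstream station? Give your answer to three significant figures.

Mass balance: C = (71000·0.1100 + 1660·23.00) / 72660 = 45990/72660 = 0.6329 mg/L.
Half-life 17 h → k = ln 2 / 17 = 0.04077 h⁻¹ = 0.9786 d⁻¹.
Applying C = C₀e^(−kt): 0.6329 × 0.4300 = 0.2722 mg/L.

0.272 mg/L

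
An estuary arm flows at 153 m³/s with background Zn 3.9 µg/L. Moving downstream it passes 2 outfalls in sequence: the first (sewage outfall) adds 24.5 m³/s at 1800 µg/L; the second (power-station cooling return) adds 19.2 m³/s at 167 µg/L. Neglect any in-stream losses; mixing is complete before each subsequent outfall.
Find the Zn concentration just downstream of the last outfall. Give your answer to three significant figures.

After outfall 1: Q = 153.0 + 24.50 = 177.5 m³/s; C = (153.0·3.900 + 24.50·1800)/177.5 = 251.8 µg/L.
After outfall 2: Q = 177.5 + 19.20 = 196.7 m³/s; C = (177.5·251.8 + 19.20·167.0)/196.7 = 243.5 µg/L.

244 µg/L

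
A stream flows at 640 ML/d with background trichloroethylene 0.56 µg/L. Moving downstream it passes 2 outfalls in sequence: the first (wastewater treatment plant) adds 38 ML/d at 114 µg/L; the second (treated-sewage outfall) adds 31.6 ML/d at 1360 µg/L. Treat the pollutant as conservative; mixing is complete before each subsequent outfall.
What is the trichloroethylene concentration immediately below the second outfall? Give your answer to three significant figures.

67.2 µg/L

Outfall 1: combined Q = 678.0 ML/d; C = (640.0·0.5600 + 38.00·114.0)/678.0 = 6.918 µg/L.
Outfall 2: combined Q = 709.6 ML/d; C = (678.0·6.918 + 31.60·1360)/709.6 = 67.17 µg/L.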